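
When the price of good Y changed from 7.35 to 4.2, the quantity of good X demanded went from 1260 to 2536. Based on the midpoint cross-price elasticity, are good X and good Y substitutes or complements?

complements

%ΔQ_x = (2536 − 1260)/[(1260+2536)/2] = 1276/1898 ≈ 0.6723.
%ΔP_y = (4.2 − 7.35)/[(7.35+4.2)/2] ≈ -0.5455.
E_xy = 0.6723/-0.5455 ≈ -1.233.
E_xy < 0, so the goods are complements.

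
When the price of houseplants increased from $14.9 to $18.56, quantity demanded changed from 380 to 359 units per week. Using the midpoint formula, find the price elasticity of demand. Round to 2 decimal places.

-0.26

%ΔQ = (359 − 380)/[(380 + 359)/2] = -21/369.5 ≈ -0.0568.
%ΔP = (18.56 − 14.9)/[(14.9 + 18.56)/2] = 3.66/16.73 ≈ 0.2188.
Arc elasticity E = %ΔQ/%ΔP ≈ -0.0568/0.2188 ≈ -0.26.
|E| < 1: demand is inelastic over this range.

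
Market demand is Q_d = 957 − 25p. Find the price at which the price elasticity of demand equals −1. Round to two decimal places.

19.14

For linear demand Q_d = a − bp, E = −bp/(a − bp). |E| = 1 ⇒ bp = a − bp ⇒ p = a/(2b).
p = 957/(2·25) = 19.14.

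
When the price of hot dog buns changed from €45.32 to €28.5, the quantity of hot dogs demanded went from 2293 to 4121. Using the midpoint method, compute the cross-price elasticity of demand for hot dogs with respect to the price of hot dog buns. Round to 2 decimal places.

%ΔQ_x = (4121 − 2293)/[(2293+4121)/2] = 1828/3207 ≈ 0.5700.
%ΔP_y = (28.5 − 45.32)/[(45.32+28.5)/2] ≈ -0.4557.
E_xy = 0.5700/-0.4557 ≈ -1.25.
E_xy < 0, so hot dogs and hot dog buns are complements.

-1.25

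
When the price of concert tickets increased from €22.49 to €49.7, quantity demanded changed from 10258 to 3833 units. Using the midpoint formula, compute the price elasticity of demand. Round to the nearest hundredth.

-1.21

%Δq = (3833 − 10258)/[(10258 + 3833)/2] = -6425/7045.5 ≈ -0.9119.
%ΔP = (49.7 − 22.49)/[(22.49 + 49.7)/2] = 27.21/36.095 ≈ 0.7538.
Arc elasticity E = %Δq/%ΔP ≈ -0.9119/0.7538 ≈ -1.21.
|E| > 1: demand is elastic over this range.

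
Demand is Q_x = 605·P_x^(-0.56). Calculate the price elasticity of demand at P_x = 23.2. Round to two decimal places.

For a Cobb–Douglas (constant-elasticity) form Q_x = A·P_x^α·…, the elasticity with respect to P_x equals the exponent α at every point.
Here the exponent on P_x is -0.56, so the price elasticity of demand is -0.56.

-0.56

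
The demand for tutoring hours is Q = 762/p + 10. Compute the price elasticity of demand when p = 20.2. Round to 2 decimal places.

-0.79

At p = 20.2, Q = 47.7228.
dQ/dp = −762/p² = −1.8675.
Point elasticity E = (dQ/dp)·(p/Q) = -1.8675 × 20.2/47.7228 ≈ -0.79.
|E| < 1, so demand is inelastic at this price.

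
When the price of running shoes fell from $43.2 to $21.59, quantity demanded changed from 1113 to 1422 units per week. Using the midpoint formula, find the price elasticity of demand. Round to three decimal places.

%Δq = (1422 − 1113)/[(1113 + 1422)/2] = 309/1267.5 ≈ 0.2438.
%ΔP = (21.59 − 43.2)/[(43.2 + 21.59)/2] = -21.61/32.395 ≈ -0.6671.
Arc elasticity E = %Δq/%ΔP ≈ 0.2438/-0.6671 ≈ -0.365.
|E| < 1: demand is inelastic over this range.

-0.365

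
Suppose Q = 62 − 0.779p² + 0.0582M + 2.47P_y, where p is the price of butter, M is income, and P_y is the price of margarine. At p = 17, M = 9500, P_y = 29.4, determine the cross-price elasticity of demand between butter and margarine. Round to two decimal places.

0.16

Evaluating quantity at (p, M, P_y) gives Q = 62 − 0.779(17)² + 0.0582(9500) + 2.47(29.4) = 62 − 225.131 + 552.9 + 72.618 = 462.387.
∂Q/∂P_y = +2.47, so E_xy = 2.47·(29.4/462.387) ≈ 0.16.
E_xy > 0: the goods are substitutes.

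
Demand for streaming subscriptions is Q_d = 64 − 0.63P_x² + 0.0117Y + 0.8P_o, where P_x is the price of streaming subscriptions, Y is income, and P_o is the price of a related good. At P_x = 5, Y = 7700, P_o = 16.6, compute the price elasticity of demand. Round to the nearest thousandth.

At the given point, Q_d = 64 − 0.63(5)² + 0.0117(7700) + 0.8(16.6) = 64 − 15.75 + 90.09 + 13.28 = 151.62.
∂Q_d/∂P_x = −2·0.63·P_x = -6.3, so E_p = -6.3·(5/151.62) ≈ -0.208.
|E_p| < 1: demand is inelastic.

-0.208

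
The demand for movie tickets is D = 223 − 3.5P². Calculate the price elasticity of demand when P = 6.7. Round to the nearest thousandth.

-4.769

At P = 6.7, D = 65.885.
dD/dP = −2·3.5·P = −46.9.
Point elasticity E = (dD/dP)·(P/D) = -46.9 × 6.7/65.885 ≈ -4.769.
|E| > 1, so demand is elastic at this price.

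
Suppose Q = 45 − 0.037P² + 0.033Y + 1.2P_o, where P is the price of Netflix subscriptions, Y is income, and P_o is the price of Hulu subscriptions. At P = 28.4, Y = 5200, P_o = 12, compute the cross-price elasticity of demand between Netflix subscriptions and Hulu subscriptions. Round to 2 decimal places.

0.07

Evaluating quantity at (P, Y, P_o) gives Q = 45 − 0.037(28.4)² + 0.033(5200) + 1.2(12) = 45 − 29.8427 + 171.6 + 14.4 = 201.1573.
∂Q/∂P_o = +1.2, so E_xy = 1.2·(12/201.1573) ≈ 0.07.
E_xy > 0: the goods are substitutes.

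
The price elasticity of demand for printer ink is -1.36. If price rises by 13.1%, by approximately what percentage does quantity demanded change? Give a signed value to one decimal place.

%ΔQ ≈ E × %ΔP = (-1.36) × (13.1%) ≈ -17.8%.

-17.8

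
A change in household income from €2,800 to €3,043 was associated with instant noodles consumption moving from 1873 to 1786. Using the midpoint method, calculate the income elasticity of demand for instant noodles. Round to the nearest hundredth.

-0.57

%ΔQ = (1786 − 1873)/[(1873+1786)/2] = -87/1829.5 ≈ -0.0476.
%ΔI = (3,043 − 2,800)/[(2,800+3,043)/2] = 243/2921.5 ≈ 0.0832.
E_I = %ΔQ/%ΔI ≈ -0.57.
E_I < 0: inferior good.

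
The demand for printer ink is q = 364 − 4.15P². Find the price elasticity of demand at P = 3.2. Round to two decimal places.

At P = 3.2, q = 321.504.
dq/dP = −2·4.15·P = −26.56.
Point elasticity E = (dq/dP)·(P/q) = -26.56 × 3.2/321.504 ≈ -0.26.
|E| < 1, so demand is inelastic at this price.

-0.26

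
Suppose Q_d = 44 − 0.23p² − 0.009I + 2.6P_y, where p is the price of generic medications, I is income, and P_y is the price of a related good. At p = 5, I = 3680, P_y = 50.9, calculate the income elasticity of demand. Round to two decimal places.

Substituting, Q_d = 44 − 0.23(5)² − 0.009(3680) + 2.6(50.9) = 44 − 5.75 − 33.12 + 132.34 = 137.47.
∂Q_d/∂I = −0.009, so E_I = -0.009·(3680/137.47) ≈ -0.24.
E_I < 0: inferior good.

-0.24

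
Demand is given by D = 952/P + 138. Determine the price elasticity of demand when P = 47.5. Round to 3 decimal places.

At P = 47.5, D = 158.0421.
dD/dP = −952/P² = −0.4219.
Point elasticity E = (dD/dP)·(P/D) = -0.4219 × 47.5/158.0421 ≈ -0.127.
|E| < 1, so demand is inelastic at this price.

-0.127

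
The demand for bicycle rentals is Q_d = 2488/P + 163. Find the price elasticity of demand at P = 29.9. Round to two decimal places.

-0.34

At P = 29.9, Q_d = 246.2107.
dQ_d/dP = −2488/P² = −2.783.
Point elasticity E = (dQ_d/dP)·(P/Q_d) = -2.783 × 29.9/246.2107 ≈ -0.34.
|E| < 1, so demand is inelastic at this price.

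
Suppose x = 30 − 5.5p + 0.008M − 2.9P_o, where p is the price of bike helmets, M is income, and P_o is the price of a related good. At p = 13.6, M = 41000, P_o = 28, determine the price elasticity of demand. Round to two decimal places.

First evaluate x: 30 − 5.5(13.6) + 0.008(41000) − 2.9(28) = 30 − 74.8 + 328 − 81.2 = 202.
∂x/∂p = −5.5, so E_p = (−5.5)·(13.6/202) ≈ -0.37.
|E_p| < 1: demand is inelastic.

-0.37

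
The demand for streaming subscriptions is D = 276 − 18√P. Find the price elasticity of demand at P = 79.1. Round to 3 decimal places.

At P = 79.1, D = 115.9113.
dD/dP = −18/(2√P) = −18/(2·8.8938).
Point elasticity E = (dD/dP)·(P/D) = -1.0119 × 79.1/115.9113 ≈ -0.691.
|E| < 1, so demand is inelastic at this price.

-0.691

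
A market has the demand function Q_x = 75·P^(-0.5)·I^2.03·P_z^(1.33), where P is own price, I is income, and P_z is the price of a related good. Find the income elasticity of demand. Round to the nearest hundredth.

For a Cobb–Douglas (constant-elasticity) form Q_x = A·I^α·…, the elasticity with respect to I equals the exponent α at every point.
Here the exponent on I is 2.03, so the income elasticity of demand is 2.03.

2.03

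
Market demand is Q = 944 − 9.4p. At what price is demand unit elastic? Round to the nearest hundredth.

50.21

For linear demand Q = a − bp, E = −bp/(a − bp). |E| = 1 ⇒ bp = a − bp ⇒ p = a/(2b).
p = 944/(2·9.4) ≈ 50.21.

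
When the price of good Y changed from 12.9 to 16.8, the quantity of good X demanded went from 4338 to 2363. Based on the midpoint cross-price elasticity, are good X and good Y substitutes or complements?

%ΔQ_x = (2363 − 4338)/[(4338+2363)/2] = -1975/3350.5 ≈ -0.5895.
%ΔP_y = (16.8 − 12.9)/[(12.9+16.8)/2] ≈ 0.2626.
E_xy = -0.5895/0.2626 ≈ -2.244.
E_xy < 0, so the goods are complements.

complements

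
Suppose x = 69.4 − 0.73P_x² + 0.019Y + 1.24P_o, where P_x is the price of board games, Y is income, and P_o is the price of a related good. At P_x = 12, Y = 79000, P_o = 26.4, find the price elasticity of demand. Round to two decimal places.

-0.14

First evaluate x: 69.4 − 0.73(12)² + 0.019(79000) + 1.24(26.4) = 69.4 − 105.12 + 1501 + 32.736 = 1498.016.
∂x/∂P_x = −2·0.73·P_x = -17.52, so E_p = -17.52·(12/1498.016) ≈ -0.14.
|E_p| < 1: demand is inelastic.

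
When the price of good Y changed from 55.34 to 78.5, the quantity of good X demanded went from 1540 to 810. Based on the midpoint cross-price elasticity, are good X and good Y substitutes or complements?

complements

%ΔQ_x = (810 − 1540)/[(1540+810)/2] = -730/1175 ≈ -0.6213.
%ΔP_y = (78.5 − 55.34)/[(55.34+78.5)/2] ≈ 0.3461.
E_xy = -0.6213/0.3461 ≈ -1.795.
E_xy < 0, so the goods are complements.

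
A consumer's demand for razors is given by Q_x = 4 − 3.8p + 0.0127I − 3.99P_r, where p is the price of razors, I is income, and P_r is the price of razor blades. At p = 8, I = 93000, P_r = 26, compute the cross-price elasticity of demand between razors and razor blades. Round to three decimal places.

Evaluating quantity at (p, I, P_r) gives Q_x = 4 − 3.8(8) + 0.0127(93000) − 3.99(26) = 4 − 30.4 + 1181.1 − 103.74 = 1050.96.
∂Q_x/∂P_r = −3.99, so E_xy = -3.99·(26/1050.96) ≈ -0.099.
E_xy < 0: the goods are complements.

-0.099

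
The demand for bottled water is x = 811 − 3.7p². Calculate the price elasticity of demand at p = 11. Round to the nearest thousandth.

-2.465

At p = 11, x = 363.3.
dx/dp = −2·3.7·p = −81.4.
Point elasticity E = (dx/dp)·(p/x) = -81.4 × 11/363.3 ≈ -2.465.
|E| > 1, so demand is elastic at this price.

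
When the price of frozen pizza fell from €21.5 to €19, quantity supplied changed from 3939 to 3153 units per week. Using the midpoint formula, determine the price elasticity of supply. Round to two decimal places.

%ΔQ = (3153 − 3939)/[(3939 + 3153)/2] = -786/3546 ≈ -0.2217.
%ΔP = (19 − 21.5)/[(21.5 + 19)/2] = -2.5/20.25 ≈ -0.1235.
Arc elasticity E = %ΔQ/%ΔP ≈ -0.2217/-0.1235 ≈ 1.80.
|E| > 1: supply is elastic over this range.

1.80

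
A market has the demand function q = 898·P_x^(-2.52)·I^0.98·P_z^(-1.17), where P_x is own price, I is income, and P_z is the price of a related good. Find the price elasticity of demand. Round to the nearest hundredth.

-2.52

For a Cobb–Douglas (constant-elasticity) form q = A·P_x^α·…, the elasticity with respect to P_x equals the exponent α at every point.
Here the exponent on P_x is -2.52, so the price elasticity of demand is -2.52.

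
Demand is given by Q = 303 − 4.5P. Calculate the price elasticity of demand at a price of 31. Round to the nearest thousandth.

-0.853

At P = 31, Q = 163.5.
dQ/dP = −4.5.
Point elasticity E = (dQ/dP)·(P/Q) = -4.5 × 31/163.5 ≈ -0.853.
|E| < 1, so demand is inelastic at this price.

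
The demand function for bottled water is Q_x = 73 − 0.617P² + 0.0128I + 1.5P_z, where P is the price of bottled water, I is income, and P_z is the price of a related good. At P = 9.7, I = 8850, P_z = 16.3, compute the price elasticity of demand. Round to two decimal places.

Q_x = 73 − 0.617(9.7)² + 0.0128(8850) + 1.5(16.3) = 73 − 58.0535 + 113.28 + 24.45 = 152.6765.
∂Q_x/∂P = −2·0.617·P = -11.9698, so E_p = -11.9698·(9.7/152.6765) ≈ -0.76.
|E_p| < 1: demand is inelastic.

-0.76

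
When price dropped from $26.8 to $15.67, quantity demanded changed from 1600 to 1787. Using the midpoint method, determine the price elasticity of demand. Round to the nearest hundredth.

-0.21

%ΔQ = (1787 − 1600)/[(1600 + 1787)/2] = 187/1693.5 ≈ 0.1104.
%Δp = (15.67 − 26.8)/[(26.8 + 15.67)/2] = -11.13/21.235 ≈ -0.5241.
Arc elasticity E = %ΔQ/%Δp ≈ 0.1104/-0.5241 ≈ -0.21.
|E| < 1: demand is inelastic over this range.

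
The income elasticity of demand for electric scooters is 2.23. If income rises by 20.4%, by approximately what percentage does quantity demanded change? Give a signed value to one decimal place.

%ΔQ ≈ E × %ΔI = (2.23) × (20.4%) ≈ 45.5%.

45.5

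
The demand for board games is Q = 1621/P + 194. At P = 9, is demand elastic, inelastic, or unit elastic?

At P = 9, Q = 374.1111.
dQ/dP = −1621/P² = −20.0123.
Point elasticity E = (dQ/dP)·(P/Q) = -20.0123 × 9/374.1111 ≈ -0.481.
|E| ≈ 0.481 < 1, so demand is inelastic.

inelastic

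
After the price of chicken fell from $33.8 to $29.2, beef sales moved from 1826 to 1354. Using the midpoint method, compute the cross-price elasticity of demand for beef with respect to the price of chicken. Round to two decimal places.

2.03

%ΔQ_x = (1354 − 1826)/[(1826+1354)/2] = -472/1590 ≈ -0.2969.
%ΔP_y = (29.2 − 33.8)/[(33.8+29.2)/2] ≈ -0.1460.
E_xy = -0.2969/-0.1460 ≈ 2.03.
E_xy > 0, so beef and chicken are substitutes.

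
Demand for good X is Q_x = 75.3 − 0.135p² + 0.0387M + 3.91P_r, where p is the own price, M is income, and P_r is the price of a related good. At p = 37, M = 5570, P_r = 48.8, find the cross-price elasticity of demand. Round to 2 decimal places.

At the given point, Q_x = 75.3 − 0.135(37)² + 0.0387(5570) + 3.91(48.8) = 75.3 − 184.815 + 215.559 + 190.808 = 296.852.
∂Q_x/∂P_r = +3.91, so E_xy = 3.91·(48.8/296.852) ≈ 0.64.
E_xy > 0: the goods are substitutes.

0.64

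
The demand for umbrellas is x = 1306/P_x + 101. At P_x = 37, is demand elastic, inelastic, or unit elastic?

At P_x = 37, x = 136.2973.
dx/dP_x = −1306/P_x² = −0.954.
Point elasticity E = (dx/dP_x)·(P_x/x) = -0.954 × 37/136.2973 ≈ -0.259.
|E| ≈ 0.259 < 1, so demand is inelastic.

inelastic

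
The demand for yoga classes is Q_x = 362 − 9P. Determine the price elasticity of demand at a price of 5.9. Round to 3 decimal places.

At P = 5.9, Q_x = 308.9.
dQ_x/dP = −9.
Point elasticity E = (dQ_x/dP)·(P/Q_x) = -9 × 5.9/308.9 ≈ -0.172.
|E| < 1, so demand is inelastic at this price.

-0.172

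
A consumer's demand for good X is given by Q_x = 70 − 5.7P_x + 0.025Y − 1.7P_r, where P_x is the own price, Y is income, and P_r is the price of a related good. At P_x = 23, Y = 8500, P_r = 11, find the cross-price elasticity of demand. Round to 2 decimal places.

-0.14

Evaluating quantity at (P_x, Y, P_r) gives Q_x = 70 − 5.7(23) + 0.025(8500) − 1.7(11) = 70 − 131.1 + 212.5 − 18.7 = 132.7.
∂Q_x/∂P_r = −1.7, so E_xy = -1.7·(11/132.7) ≈ -0.14.
E_xy < 0: the goods are complements.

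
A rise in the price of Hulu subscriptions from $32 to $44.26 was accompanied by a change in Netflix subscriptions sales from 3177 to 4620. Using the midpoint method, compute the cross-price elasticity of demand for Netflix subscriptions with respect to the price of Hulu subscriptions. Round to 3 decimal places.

1.151

%ΔQ_x = (4620 − 3177)/[(3177+4620)/2] = 1443/3898.5 ≈ 0.3701.
%ΔP_y = (44.26 − 32)/[(32+44.26)/2] ≈ 0.3215.
E_xy = 0.3701/0.3215 ≈ 1.151.
E_xy > 0, so Netflix subscriptions and Hulu subscriptions are substitutes.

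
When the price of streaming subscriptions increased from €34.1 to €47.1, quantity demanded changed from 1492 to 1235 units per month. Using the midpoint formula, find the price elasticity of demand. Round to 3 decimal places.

-0.589

%ΔQ = (1235 − 1492)/[(1492 + 1235)/2] = -257/1363.5 ≈ -0.1885.
%ΔP = (47.1 − 34.1)/[(34.1 + 47.1)/2] = 13/40.6 ≈ 0.3202.
Arc elasticity E = %ΔQ/%ΔP ≈ -0.1885/0.3202 ≈ -0.589.
|E| < 1: demand is inelastic over this range.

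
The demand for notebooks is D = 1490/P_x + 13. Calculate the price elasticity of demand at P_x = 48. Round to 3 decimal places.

-0.705

At P_x = 48, D = 44.0417.
dD/dP_x = −1490/P_x² = −0.6467.
Point elasticity E = (dD/dP_x)·(P_x/D) = -0.6467 × 48/44.0417 ≈ -0.705.
|E| < 1, so demand is inelastic at this price.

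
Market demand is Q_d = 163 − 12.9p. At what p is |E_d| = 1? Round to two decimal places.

For linear demand Q_d = a − bp, E = −bp/(a − bp). |E| = 1 ⇒ bp = a − bp ⇒ p = a/(2b).
p = 163/(2·12.9) ≈ 6.32.

6.32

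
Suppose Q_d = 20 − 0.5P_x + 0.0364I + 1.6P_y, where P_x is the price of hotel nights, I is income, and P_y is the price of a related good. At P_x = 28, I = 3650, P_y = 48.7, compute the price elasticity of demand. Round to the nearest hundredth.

At the given point, Q_d = 20 − 0.5(28) + 0.0364(3650) + 1.6(48.7) = 20 − 14 + 132.86 + 77.92 = 216.78.
∂Q_d/∂P_x = −0.5, so E_p = (−0.5)·(28/216.78) ≈ -0.06.
|E_p| < 1: demand is inelastic.

-0.06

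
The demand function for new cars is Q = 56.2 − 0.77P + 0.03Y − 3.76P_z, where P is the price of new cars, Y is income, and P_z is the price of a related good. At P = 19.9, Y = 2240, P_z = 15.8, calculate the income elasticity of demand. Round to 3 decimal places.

Q = 56.2 − 0.77(19.9) + 0.03(2240) − 3.76(15.8) = 56.2 − 15.323 + 67.2 − 59.408 = 48.669.
∂Q/∂Y = +0.03, so E_I = 0.03·(2240/48.669) ≈ 1.381.
E_I > 1: normal good (luxury).

1.381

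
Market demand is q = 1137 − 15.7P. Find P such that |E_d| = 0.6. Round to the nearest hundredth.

27.16

Set −bP/(a − bP) = −0.6 ⇒ bP = 0.6(a − bP) ⇒ bP(1+0.6) = 0.6·a.
P = 0.6·1137/(15.7·1.6) ≈ 27.16.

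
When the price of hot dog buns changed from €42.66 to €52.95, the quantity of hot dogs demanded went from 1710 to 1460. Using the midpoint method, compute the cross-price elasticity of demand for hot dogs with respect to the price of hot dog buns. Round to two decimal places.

-0.73

%ΔQ_x = (1460 − 1710)/[(1710+1460)/2] = -250/1585 ≈ -0.1577.
%ΔP_y = (52.95 − 42.66)/[(42.66+52.95)/2] ≈ 0.2152.
E_xy = -0.1577/0.2152 ≈ -0.73.
E_xy < 0, so hot dogs and hot dog buns are complements.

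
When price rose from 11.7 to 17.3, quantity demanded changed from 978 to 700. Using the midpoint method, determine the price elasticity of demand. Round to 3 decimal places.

-0.858

%Δq = (700 − 978)/[(978 + 700)/2] = -278/839 ≈ -0.3313.
%ΔP = (17.3 − 11.7)/[(11.7 + 17.3)/2] = 5.6/14.5 ≈ 0.3862.
Arc elasticity E = %Δq/%ΔP ≈ -0.3313/0.3862 ≈ -0.858.
|E| < 1: demand is inelastic over this range.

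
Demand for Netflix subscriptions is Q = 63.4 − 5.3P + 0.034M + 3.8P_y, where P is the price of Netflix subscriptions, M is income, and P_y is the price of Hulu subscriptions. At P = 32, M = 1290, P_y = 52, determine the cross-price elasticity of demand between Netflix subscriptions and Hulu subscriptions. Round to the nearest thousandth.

At the given point, Q = 63.4 − 5.3(32) + 0.034(1290) + 3.8(52) = 63.4 − 169.6 + 43.86 + 197.6 = 135.26.
∂Q/∂P_y = +3.8, so E_xy = 3.8·(52/135.26) ≈ 1.461.
E_xy > 0: the goods are substitutes.

1.461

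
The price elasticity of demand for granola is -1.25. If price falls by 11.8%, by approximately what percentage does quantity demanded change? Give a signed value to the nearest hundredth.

%ΔQ ≈ E × %ΔP = (-1.25) × (-11.8%) = 14.75%.

14.75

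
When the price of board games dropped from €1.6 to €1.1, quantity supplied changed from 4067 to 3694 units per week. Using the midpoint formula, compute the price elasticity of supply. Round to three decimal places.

0.260

%ΔQ = (3694 − 4067)/[(4067 + 3694)/2] = -373/3880.5 ≈ -0.0961.
%Δp = (1.1 − 1.6)/[(1.6 + 1.1)/2] = -0.5/1.35 ≈ -0.3704.
Arc elasticity E = %ΔQ/%Δp ≈ -0.0961/-0.3704 ≈ 0.260.
|E| < 1: supply is inelastic over this range.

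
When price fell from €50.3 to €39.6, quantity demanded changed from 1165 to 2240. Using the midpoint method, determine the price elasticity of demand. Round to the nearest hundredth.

%Δq = (2240 − 1165)/[(1165 + 2240)/2] = 1075/1702.5 ≈ 0.6314.
%ΔP = (39.6 − 50.3)/[(50.3 + 39.6)/2] = -10.7/44.95 ≈ -0.2380.
Arc elasticity E = %Δq/%ΔP ≈ 0.6314/-0.2380 ≈ -2.65.
|E| > 1: demand is elastic over this range.

-2.65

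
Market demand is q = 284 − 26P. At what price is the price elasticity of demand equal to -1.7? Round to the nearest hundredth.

6.88

Set −bP/(a − bP) = −1.7 ⇒ bP = 1.7(a − bP) ⇒ bP(1+1.7) = 1.7·a.
P = 1.7·284/(26·2.7) ≈ 6.88.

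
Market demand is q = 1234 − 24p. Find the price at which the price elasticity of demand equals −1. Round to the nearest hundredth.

25.71

For linear demand q = a − bp, E = −bp/(a − bp). |E| = 1 ⇒ bp = a − bp ⇒ p = a/(2b).
p = 1234/(2·24) ≈ 25.71.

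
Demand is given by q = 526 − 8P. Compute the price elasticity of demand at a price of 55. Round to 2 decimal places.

At P = 55, q = 86.
dq/dP = −8.
Point elasticity E = (dq/dP)·(P/q) = -8 × 55/86 ≈ -5.12.
|E| > 1, so demand is elastic at this price.

-5.12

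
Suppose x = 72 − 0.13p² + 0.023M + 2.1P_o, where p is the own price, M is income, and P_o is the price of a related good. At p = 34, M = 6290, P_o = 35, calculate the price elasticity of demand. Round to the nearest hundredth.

At the given point, x = 72 − 0.13(34)² + 0.023(6290) + 2.1(35) = 72 − 150.28 + 144.67 + 73.5 = 139.89.
∂x/∂p = −2·0.13·p = -8.84, so E_p = -8.84·(34/139.89) ≈ -2.15.
|E_p| > 1: demand is elastic.

-2.15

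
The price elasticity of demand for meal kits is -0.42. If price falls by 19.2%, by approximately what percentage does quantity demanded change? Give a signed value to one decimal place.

8.1

%ΔQ ≈ E × %ΔP = (-0.42) × (-19.2%) ≈ 8.1%.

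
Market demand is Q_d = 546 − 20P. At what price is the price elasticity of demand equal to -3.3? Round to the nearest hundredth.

Set −bP/(a − bP) = −3.3 ⇒ bP = 3.3(a − bP) ⇒ bP(1+3.3) = 3.3·a.
P = 3.3·546/(20·4.3) ≈ 20.95.

20.95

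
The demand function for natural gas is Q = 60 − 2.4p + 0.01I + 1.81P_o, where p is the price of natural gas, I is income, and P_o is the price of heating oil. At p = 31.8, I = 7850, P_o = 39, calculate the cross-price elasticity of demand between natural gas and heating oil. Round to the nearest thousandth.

Evaluating quantity at (p, I, P_o) gives Q = 60 − 2.4(31.8) + 0.01(7850) + 1.81(39) = 60 − 76.32 + 78.5 + 70.59 = 132.77.
∂Q/∂P_o = +1.81, so E_xy = 1.81·(39/132.77) ≈ 0.532.
E_xy > 0: the goods are substitutes.

0.532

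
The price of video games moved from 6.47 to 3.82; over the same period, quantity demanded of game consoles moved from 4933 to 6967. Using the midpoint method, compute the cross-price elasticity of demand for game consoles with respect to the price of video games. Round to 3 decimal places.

%ΔQ_x = (6967 − 4933)/[(4933+6967)/2] = 2034/5950 ≈ 0.3418.
%ΔP_y = (3.82 − 6.47)/[(6.47+3.82)/2] ≈ -0.5151.
E_xy = 0.3418/-0.5151 ≈ -0.664.
E_xy < 0, so game consoles and video games are complements.

-0.664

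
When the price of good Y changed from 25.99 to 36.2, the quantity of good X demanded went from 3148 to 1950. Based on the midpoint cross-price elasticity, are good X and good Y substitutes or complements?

complements

%ΔQ_x = (1950 − 3148)/[(3148+1950)/2] = -1198/2549 ≈ -0.4700.
%ΔP_y = (36.2 − 25.99)/[(25.99+36.2)/2] ≈ 0.3283.
E_xy = -0.4700/0.3283 ≈ -1.431.
E_xy < 0, so the goods are complements.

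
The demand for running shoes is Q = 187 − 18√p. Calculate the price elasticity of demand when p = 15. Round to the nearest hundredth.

-0.30

At p = 15, Q = 117.2863.
dQ/dp = −18/(2√p) = −18/(2·3.873).
Point elasticity E = (dQ/dp)·(p/Q) = -2.3238 × 15/117.2863 ≈ -0.30.
|E| < 1, so demand is inelastic at this price.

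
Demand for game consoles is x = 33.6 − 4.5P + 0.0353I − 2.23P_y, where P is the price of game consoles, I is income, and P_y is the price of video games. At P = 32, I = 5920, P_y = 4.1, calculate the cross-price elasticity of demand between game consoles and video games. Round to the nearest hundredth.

Evaluating quantity at (P, I, P_y) gives x = 33.6 − 4.5(32) + 0.0353(5920) − 2.23(4.1) = 33.6 − 144 + 208.976 − 9.143 = 89.433.
∂x/∂P_y = −2.23, so E_xy = -2.23·(4.1/89.433) ≈ -0.10.
E_xy < 0: the goods are complements.

-0.10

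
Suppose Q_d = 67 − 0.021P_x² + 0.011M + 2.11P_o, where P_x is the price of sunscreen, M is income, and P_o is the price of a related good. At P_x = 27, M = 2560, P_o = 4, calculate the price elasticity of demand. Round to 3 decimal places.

-0.347

At the given point, Q_d = 67 − 0.021(27)² + 0.011(2560) + 2.11(4) = 67 − 15.309 + 28.16 + 8.44 = 88.291.
∂Q_d/∂P_x = −2·0.021·P_x = -1.134, so E_p = -1.134·(27/88.291) ≈ -0.347.
|E_p| < 1: demand is inelastic.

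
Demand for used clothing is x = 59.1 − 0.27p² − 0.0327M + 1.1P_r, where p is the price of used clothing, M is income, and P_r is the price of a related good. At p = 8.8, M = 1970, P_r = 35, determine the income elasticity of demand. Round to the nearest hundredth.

-5.25

Substituting, x = 59.1 − 0.27(8.8)² − 0.0327(1970) + 1.1(35) = 59.1 − 20.9088 − 64.419 + 38.5 = 12.2722.
∂x/∂M = −0.0327, so E_I = -0.0327·(1970/12.2722) ≈ -5.25.
E_I < 0: inferior good.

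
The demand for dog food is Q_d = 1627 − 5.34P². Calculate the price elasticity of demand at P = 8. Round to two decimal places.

At P = 8, Q_d = 1285.24.
dQ_d/dP = −2·5.34·P = −85.44.
Point elasticity E = (dQ_d/dP)·(P/Q_d) = -85.44 × 8/1285.24 ≈ -0.53.
|E| < 1, so demand is inelastic at this price.

-0.53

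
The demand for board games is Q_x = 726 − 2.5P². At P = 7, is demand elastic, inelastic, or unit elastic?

inelastic

At P = 7, Q_x = 603.5.
dQ_x/dP = −2·2.5·P = −35.
Point elasticity E = (dQ_x/dP)·(P/Q_x) = -35 × 7/603.5 ≈ -0.406.
|E| ≈ 0.406 < 1, so demand is inelastic.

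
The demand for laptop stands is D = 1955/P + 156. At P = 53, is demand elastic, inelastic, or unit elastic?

inelastic

At P = 53, D = 192.8868.
dD/dP = −1955/P² = −0.696.
Point elasticity E = (dD/dP)·(P/D) = -0.696 × 53/192.8868 ≈ -0.191.
|E| ≈ 0.191 < 1, so demand is inelastic.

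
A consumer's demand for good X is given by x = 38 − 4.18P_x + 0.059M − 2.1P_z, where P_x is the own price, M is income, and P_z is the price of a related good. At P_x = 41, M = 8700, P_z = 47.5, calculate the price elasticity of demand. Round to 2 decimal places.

-0.61

Evaluating quantity at (P_x, M, P_z) gives x = 38 − 4.18(41) + 0.059(8700) − 2.1(47.5) = 38 − 171.38 + 513.3 − 99.75 = 280.17.
∂x/∂P_x = −4.18, so E_p = (−4.18)·(41/280.17) ≈ -0.61.
|E_p| < 1: demand is inelastic.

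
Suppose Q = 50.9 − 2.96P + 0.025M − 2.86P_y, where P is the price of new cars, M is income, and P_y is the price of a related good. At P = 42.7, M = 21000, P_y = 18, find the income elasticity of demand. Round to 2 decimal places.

Evaluating quantity at (P, M, P_y) gives Q = 50.9 − 2.96(42.7) + 0.025(21000) − 2.86(18) = 50.9 − 126.392 + 525 − 51.48 = 398.028.
∂Q/∂M = +0.025, so E_I = 0.025·(21000/398.028) ≈ 1.32.
E_I > 1: normal good (luxury).

1.32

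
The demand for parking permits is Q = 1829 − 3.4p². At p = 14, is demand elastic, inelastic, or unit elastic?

elastic

At p = 14, Q = 1162.6.
dQ/dp = −2·3.4·p = −95.2.
Point elasticity E = (dQ/dp)·(p/Q) = -95.2 × 14/1162.6 ≈ -1.146.
|E| ≈ 1.146 > 1, so demand is elastic.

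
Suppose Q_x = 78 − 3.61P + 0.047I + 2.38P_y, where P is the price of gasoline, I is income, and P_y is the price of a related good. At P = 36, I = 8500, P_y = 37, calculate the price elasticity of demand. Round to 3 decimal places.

Substituting, Q_x = 78 − 3.61(36) + 0.047(8500) + 2.38(37) = 78 − 129.96 + 399.5 + 88.06 = 435.6.
∂Q_x/∂P = −3.61, so E_p = (−3.61)·(36/435.6) ≈ -0.298.
|E_p| < 1: demand is inelastic.

-0.298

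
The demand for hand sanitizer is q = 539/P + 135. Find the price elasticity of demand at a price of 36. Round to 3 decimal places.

-0.100

At P = 36, q = 149.9722.
dq/dP = −539/P² = −0.4159.
Point elasticity E = (dq/dP)·(P/q) = -0.4159 × 36/149.9722 ≈ -0.100.
|E| < 1, so demand is inelastic at this price.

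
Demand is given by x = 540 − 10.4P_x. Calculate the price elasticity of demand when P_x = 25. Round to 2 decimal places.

At P_x = 25, x = 280.
dx/dP_x = −10.4.
Point elasticity E = (dx/dP_x)·(P_x/x) = -10.4 × 25/280 ≈ -0.93.
|E| < 1, so demand is inelastic at this price.

-0.93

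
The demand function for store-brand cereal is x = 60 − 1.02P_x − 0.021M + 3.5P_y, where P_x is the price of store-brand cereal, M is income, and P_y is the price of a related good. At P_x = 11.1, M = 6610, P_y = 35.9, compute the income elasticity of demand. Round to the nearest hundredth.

Evaluating quantity at (P_x, M, P_y) gives x = 60 − 1.02(11.1) − 0.021(6610) + 3.5(35.9) = 60 − 11.322 − 138.81 + 125.65 = 35.518.
∂x/∂M = −0.021, so E_I = -0.021·(6610/35.518) ≈ -3.91.
E_I < 0: inferior good.

-3.91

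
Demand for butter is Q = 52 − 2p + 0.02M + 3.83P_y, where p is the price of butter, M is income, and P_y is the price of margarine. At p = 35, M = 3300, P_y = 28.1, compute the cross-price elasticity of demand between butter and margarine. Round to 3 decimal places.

Evaluating quantity at (p, M, P_y) gives Q = 52 − 2(35) + 0.02(3300) + 3.83(28.1) = 52 − 70 + 66 + 107.623 = 155.623.
∂Q/∂P_y = +3.83, so E_xy = 3.83·(28.1/155.623) ≈ 0.692.
E_xy > 0: the goods are substitutes.

0.692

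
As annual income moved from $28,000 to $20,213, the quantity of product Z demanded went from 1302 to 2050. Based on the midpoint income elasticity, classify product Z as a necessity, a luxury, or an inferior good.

%ΔQ = (2050 − 1302)/[(1302+2050)/2] = 748/1676 ≈ 0.4463.
%ΔM = (20,213 − 28,000)/[(28,000+20,213)/2] = -7787/24106.5 ≈ -0.3230.
E_I = %ΔQ/%ΔM ≈ -1.382.
E_I < 0: inferior good.

inferior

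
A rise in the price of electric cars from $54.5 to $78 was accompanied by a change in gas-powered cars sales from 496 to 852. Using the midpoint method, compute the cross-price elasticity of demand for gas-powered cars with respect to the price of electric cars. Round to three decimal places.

1.489

%ΔQ_x = (852 − 496)/[(496+852)/2] = 356/674 ≈ 0.5282.
%ΔP_y = (78 − 54.5)/[(54.5+78)/2] ≈ 0.3547.
E_xy = 0.5282/0.3547 ≈ 1.489.
E_xy > 0, so gas-powered cars and electric cars are substitutes.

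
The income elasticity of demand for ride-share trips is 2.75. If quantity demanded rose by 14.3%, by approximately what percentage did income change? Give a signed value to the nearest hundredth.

5.20

%ΔQ ≈ E × %ΔI ⇒ %ΔI = %ΔQ / E = (14.3%)/(2.75) = 5.20%.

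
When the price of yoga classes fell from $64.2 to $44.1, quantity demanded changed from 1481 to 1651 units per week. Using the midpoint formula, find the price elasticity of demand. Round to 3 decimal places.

%ΔQ = (1651 − 1481)/[(1481 + 1651)/2] = 170/1566 ≈ 0.1086.
%ΔP = (44.1 − 64.2)/[(64.2 + 44.1)/2] = -20.1/54.15 ≈ -0.3712.
Arc elasticity E = %ΔQ/%ΔP ≈ 0.1086/-0.3712 ≈ -0.292.
|E| < 1: demand is inelastic over this range.

-0.292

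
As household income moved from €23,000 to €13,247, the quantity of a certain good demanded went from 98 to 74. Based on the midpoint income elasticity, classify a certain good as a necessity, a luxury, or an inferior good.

necessity

%ΔQ = (74 − 98)/[(98+74)/2] = -24/86 ≈ -0.2791.
%ΔI = (13,247 − 23,000)/[(23,000+13,247)/2] = -9753/18123.5 ≈ -0.5381.
E_I = %ΔQ/%ΔI ≈ 0.519.
E_I ∈ (0,1): normal good (necessity).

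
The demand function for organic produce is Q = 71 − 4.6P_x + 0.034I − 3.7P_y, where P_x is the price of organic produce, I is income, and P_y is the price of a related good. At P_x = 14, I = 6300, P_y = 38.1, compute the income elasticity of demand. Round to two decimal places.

At the given point, Q = 71 − 4.6(14) + 0.034(6300) − 3.7(38.1) = 71 − 64.4 + 214.2 − 140.97 = 79.83.
∂Q/∂I = +0.034, so E_I = 0.034·(6300/79.83) ≈ 2.68.
E_I > 1: normal good (luxury).

2.68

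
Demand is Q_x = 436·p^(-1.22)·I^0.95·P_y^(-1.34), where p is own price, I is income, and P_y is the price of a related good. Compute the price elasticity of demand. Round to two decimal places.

For a Cobb–Douglas (constant-elasticity) form Q_x = A·p^α·…, the elasticity with respect to p equals the exponent α at every point.
Here the exponent on p is -1.22, so the price elasticity of demand is -1.22.

-1.22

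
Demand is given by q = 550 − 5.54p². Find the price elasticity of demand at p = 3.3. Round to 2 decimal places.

At p = 3.3, q = 489.6694.
dq/dp = −2·5.54·p = −36.564.
Point elasticity E = (dq/dp)·(p/q) = -36.564 × 3.3/489.6694 ≈ -0.25.
|E| < 1, so demand is inelastic at this price.

-0.25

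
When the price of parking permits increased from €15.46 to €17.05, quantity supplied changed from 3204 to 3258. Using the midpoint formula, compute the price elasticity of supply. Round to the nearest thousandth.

%Δq = (3258 − 3204)/[(3204 + 3258)/2] = 54/3231 ≈ 0.0167.
%ΔP = (17.05 − 15.46)/[(15.46 + 17.05)/2] = 1.59/16.255 ≈ 0.0978.
Arc elasticity E = %Δq/%ΔP ≈ 0.0167/0.0978 ≈ 0.171.
|E| < 1: supply is inelastic over this range.

0.171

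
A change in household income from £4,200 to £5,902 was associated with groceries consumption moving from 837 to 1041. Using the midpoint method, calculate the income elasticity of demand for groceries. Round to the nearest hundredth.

%ΔQ = (1041 − 837)/[(837+1041)/2] = 204/939 ≈ 0.2173.
%ΔI = (5,902 − 4,200)/[(4,200+5,902)/2] = 1702/5051 ≈ 0.3370.
E_I = %ΔQ/%ΔI ≈ 0.64.
E_I ∈ (0,1): normal good (necessity).

0.64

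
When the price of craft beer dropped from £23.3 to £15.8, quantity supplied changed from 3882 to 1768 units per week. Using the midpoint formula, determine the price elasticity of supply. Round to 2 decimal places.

1.95

%Δq = (1768 − 3882)/[(3882 + 1768)/2] = -2114/2825 ≈ -0.7483.
%Δp = (15.8 − 23.3)/[(23.3 + 15.8)/2] = -7.5/19.55 ≈ -0.3836.
Arc elasticity E = %Δq/%Δp ≈ -0.7483/-0.3836 ≈ 1.95.
|E| > 1: supply is elastic over this range.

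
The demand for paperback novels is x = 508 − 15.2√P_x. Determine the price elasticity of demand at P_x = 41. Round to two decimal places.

-0.12

At P_x = 41, x = 410.6725.
dx/dP_x = −15.2/(2√P_x) = −15.2/(2·6.4031).
Point elasticity E = (dx/dP_x)·(P_x/x) = -1.1869 × 41/410.6725 ≈ -0.12.
|E| < 1, so demand is inelastic at this price.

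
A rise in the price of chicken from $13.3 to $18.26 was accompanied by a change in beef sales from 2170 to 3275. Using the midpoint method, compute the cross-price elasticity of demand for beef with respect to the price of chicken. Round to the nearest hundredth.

1.29

%ΔQ_x = (3275 − 2170)/[(2170+3275)/2] = 1105/2722.5 ≈ 0.4059.
%ΔP_y = (18.26 − 13.3)/[(13.3+18.26)/2] ≈ 0.3143.
E_xy = 0.4059/0.3143 ≈ 1.29.
E_xy > 0, so beef and chicken are substitutes.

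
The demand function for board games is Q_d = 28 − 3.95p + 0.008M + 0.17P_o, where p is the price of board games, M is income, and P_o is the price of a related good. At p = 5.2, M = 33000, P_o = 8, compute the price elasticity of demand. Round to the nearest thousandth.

Evaluating quantity at (p, M, P_o) gives Q_d = 28 − 3.95(5.2) + 0.008(33000) + 0.17(8) = 28 − 20.54 + 264 + 1.36 = 272.82.
∂Q_d/∂p = −3.95, so E_p = (−3.95)·(5.2/272.82) ≈ -0.075.
|E_p| < 1: demand is inelastic.

-0.075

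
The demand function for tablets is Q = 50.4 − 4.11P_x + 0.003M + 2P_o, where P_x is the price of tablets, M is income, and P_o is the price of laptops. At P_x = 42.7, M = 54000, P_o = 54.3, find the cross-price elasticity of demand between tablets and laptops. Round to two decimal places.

Substituting, Q = 50.4 − 4.11(42.7) + 0.003(54000) + 2(54.3) = 50.4 − 175.497 + 162 + 108.6 = 145.503.
∂Q/∂P_o = +2, so E_xy = 2·(54.3/145.503) ≈ 0.75.
E_xy > 0: the goods are substitutes.

0.75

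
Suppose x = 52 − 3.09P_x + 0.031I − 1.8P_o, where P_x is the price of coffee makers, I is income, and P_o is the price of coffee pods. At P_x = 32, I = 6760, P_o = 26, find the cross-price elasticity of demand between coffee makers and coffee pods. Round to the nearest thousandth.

First evaluate x: 52 − 3.09(32) + 0.031(6760) − 1.8(26) = 52 − 98.88 + 209.56 − 46.8 = 115.88.
∂x/∂P_o = −1.8, so E_xy = -1.8·(26/115.88) ≈ -0.404.
E_xy < 0: the goods are complements.

-0.404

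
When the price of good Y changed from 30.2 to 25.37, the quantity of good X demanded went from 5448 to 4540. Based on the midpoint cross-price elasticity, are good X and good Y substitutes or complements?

substitutes

%ΔQ_x = (4540 − 5448)/[(5448+4540)/2] = -908/4994 ≈ -0.1818.
%ΔP_y = (25.37 − 30.2)/[(30.2+25.37)/2] ≈ -0.1738.
E_xy = -0.1818/-0.1738 ≈ 1.046.
E_xy > 0, so the goods are substitutes.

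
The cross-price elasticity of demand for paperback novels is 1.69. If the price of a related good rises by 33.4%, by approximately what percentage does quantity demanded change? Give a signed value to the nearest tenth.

%ΔQ ≈ E × %ΔP_y = (1.69) × (33.4%) ≈ 56.4%.

56.4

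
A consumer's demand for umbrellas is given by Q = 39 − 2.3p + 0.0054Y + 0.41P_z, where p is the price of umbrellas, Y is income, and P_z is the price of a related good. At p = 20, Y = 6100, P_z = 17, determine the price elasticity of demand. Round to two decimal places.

Substituting, Q = 39 − 2.3(20) + 0.0054(6100) + 0.41(17) = 39 − 46 + 32.94 + 6.97 = 32.91.
∂Q/∂p = −2.3, so E_p = (−2.3)·(20/32.91) ≈ -1.40.
|E_p| > 1: demand is elastic.

-1.40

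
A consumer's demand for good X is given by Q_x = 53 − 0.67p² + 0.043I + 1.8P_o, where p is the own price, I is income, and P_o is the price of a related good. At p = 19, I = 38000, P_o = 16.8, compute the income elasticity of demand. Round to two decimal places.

1.11

Evaluating quantity at (p, I, P_o) gives Q_x = 53 − 0.67(19)² + 0.043(38000) + 1.8(16.8) = 53 − 241.87 + 1634 + 30.24 = 1475.37.
∂Q_x/∂I = +0.043, so E_I = 0.043·(38000/1475.37) ≈ 1.11.
E_I > 1: normal good (luxury).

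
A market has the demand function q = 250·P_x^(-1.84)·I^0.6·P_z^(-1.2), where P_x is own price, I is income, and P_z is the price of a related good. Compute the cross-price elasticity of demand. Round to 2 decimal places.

For a Cobb–Douglas (constant-elasticity) form q = A·P_z^α·…, the elasticity with respect to P_z equals the exponent α at every point.
Here the exponent on P_z is -1.2, so the cross-price elasticity of demand is -1.20.

-1.20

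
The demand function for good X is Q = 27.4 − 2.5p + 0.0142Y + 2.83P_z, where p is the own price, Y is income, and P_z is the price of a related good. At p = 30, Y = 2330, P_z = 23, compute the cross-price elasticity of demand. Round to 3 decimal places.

1.287

Substituting, Q = 27.4 − 2.5(30) + 0.0142(2330) + 2.83(23) = 27.4 − 75 + 33.086 + 65.09 = 50.576.
∂Q/∂P_z = +2.83, so E_xy = 2.83·(23/50.576) ≈ 1.287.
E_xy > 0: the goods are substitutes.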